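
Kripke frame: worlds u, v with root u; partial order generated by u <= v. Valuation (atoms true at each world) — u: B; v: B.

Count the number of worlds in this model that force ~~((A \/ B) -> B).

u: forces it.
v: forces it.
Worlds forcing the formula: {u, v}.

2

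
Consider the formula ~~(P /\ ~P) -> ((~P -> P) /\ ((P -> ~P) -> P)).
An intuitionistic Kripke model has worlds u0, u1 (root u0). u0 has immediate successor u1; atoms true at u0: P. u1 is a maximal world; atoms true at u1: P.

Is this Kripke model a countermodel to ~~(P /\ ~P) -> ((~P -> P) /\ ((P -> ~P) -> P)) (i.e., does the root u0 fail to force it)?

No

u0 ||- ~~(P /\ ~P) -> ((~P -> P) /\ ((P -> ~P) -> P)) vacuously: no world accessible from u0 forces the antecedent ~~(P /\ ~P).
So the root u0 forces ~~(P /\ ~P) -> ((~P -> P) /\ ((P -> ~P) -> P)); the model is not a countermodel.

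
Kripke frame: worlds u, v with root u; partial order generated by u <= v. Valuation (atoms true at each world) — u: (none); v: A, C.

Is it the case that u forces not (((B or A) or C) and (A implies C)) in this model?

u does not force not (((B or A) or C) and (A implies C)) since v is accessible from u and v forces ((B or A) or C) and (A implies C).
v forces ((B or A) or C) and (A implies C) since v forces both conjuncts.

No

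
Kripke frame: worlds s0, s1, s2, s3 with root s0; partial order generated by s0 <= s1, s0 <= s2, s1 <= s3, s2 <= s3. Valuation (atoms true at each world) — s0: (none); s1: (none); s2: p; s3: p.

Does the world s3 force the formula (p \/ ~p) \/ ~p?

Yes

s3 ||- (p \/ ~p) \/ ~p via the disjunct p \/ ~p.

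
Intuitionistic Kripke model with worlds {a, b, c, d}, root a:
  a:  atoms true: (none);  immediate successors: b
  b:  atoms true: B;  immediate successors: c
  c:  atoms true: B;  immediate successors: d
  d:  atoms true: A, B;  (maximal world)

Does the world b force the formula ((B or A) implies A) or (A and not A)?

No

b does not force ((B or A) implies A) or (A and not A): neither disjunct is forced at b.
b does not force (B or A) implies A: already at b itself, b forces B or A but b does not force A.
b lacks atom A, so b does not force A.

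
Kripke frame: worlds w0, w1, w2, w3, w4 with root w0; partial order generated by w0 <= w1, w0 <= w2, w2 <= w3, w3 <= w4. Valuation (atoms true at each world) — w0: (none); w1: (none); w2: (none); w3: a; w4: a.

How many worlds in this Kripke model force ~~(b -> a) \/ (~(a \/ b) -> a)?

5

w0: forces it.
w1: forces it.
w2: forces it.
w3: forces it.
w4: forces it.
Worlds forcing the formula: {w0, w1, w2, w3, w4}.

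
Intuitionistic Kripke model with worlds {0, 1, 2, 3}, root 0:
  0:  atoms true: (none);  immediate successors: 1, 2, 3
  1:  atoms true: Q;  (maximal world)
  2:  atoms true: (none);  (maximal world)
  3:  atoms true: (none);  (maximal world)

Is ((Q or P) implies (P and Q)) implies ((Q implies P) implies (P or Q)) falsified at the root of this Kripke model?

Yes

0 does not force ((Q or P) implies (P and Q)) implies ((Q implies P) implies (P or Q)): at the accessible world 2, 2 forces (Q or P) implies (P and Q) but 2 does not force (Q implies P) implies (P or Q).
2 does not force (Q implies P) implies (P or Q): already at 2 itself, 2 forces Q implies P but 2 does not force P or Q.
2 does not force P or Q: neither disjunct is forced at 2.
So the root 0 does not force ((Q or P) implies (P and Q)) implies ((Q implies P) implies (P or Q)); the model is a countermodel.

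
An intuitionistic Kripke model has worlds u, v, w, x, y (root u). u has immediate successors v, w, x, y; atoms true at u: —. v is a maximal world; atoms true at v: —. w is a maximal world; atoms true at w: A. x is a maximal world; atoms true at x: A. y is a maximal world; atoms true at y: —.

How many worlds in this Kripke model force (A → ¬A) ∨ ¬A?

u: does not force it — u ⊮ (A → ¬A) ∨ ¬A: neither disjunct is forced at u.
v: forces it.
w: does not force it — w ⊮ (A → ¬A) ∨ ¬A: neither disjunct is forced at w.
x: does not force it.
y: forces it.
Worlds forcing the formula: {v, y}.

2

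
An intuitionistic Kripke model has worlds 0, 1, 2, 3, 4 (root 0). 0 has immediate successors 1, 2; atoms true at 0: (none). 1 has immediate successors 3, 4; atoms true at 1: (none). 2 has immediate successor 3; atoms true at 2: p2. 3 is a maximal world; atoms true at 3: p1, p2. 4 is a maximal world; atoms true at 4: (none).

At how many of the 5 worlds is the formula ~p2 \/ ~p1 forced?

1

0: does not force it — 0 ||-/- ~p2 \/ ~p1: neither disjunct is forced at 0.
1: does not force it — 1 ||-/- ~p2 \/ ~p1: neither disjunct is forced at 1.
2: does not force it — 2 ||-/- ~p2 \/ ~p1: neither disjunct is forced at 2.
3: does not force it.
4: forces it.
Worlds forcing the formula: {4}.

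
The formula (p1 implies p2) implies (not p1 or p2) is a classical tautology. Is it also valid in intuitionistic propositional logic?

This is the material-implication-as-disjunction principle, which is not intuitionistically valid.
A Kripke countermodel: worlds u, v; order generated by u <= v; atoms true at each world — u:{}; v:{p1,p2}.
u does not force (p1 implies p2) implies (not p1 or p2): already at u itself, u forces p1 implies p2 but u does not force not p1 or p2.
u does not force not p1 or p2: neither disjunct is forced at u.
u does not force not p1 since v is accessible from u and v forces p1.
So the root u does not force the formula.

No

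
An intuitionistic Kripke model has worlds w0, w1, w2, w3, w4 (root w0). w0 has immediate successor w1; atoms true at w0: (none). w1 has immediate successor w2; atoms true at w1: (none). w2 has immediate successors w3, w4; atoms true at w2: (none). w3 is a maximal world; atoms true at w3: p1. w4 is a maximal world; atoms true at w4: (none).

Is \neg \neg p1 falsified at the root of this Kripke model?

w0 \nVdash \neg \neg p1 since w4 is accessible from w0 and w4 \Vdash \neg p1.
w4 \Vdash \neg p1: no world accessible from w4 forces p1.
So the root w0 does not force \neg \neg p1; the model is a countermodel.

Yes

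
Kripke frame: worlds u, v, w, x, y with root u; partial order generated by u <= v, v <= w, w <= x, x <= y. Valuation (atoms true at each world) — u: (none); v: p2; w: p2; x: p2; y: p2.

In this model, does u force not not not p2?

No

u does not force not not not p2 since u is accessible from u and u forces not not p2.
u forces not not p2: no world accessible from u forces not p2.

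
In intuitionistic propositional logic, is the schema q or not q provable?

No

This is the law of excluded middle, which is not intuitionistically valid.
A Kripke countermodel: worlds u0, u1; order generated by u0 <= u1; atoms true at each world — u0:{}; u1:{q}.
u0 does not force q or not q: neither disjunct is forced at u0.
u0 lacks atom q, so u0 does not force q.
So the root u0 does not force the formula.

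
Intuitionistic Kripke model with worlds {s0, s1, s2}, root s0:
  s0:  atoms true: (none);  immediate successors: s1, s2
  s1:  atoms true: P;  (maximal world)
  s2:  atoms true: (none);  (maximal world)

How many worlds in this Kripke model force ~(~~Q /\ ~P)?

3

s0: forces it.
s1: forces it.
s2: forces it.
Worlds forcing the formula: {s0, s1, s2}.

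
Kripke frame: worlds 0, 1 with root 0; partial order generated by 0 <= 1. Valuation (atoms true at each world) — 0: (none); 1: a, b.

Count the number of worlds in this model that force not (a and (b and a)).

0: does not force it — 0 does not force not (a and (b and a)) since 1 is accessible from 0 and 1 forces a and (b and a).
1: does not force it.
Worlds forcing the formula: { }.

0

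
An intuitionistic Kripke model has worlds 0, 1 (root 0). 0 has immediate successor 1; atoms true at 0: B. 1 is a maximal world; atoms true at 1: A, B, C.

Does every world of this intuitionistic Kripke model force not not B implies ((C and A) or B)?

Yes

0 forces not not B implies ((C and A) or B): every world accessible from 0 that forces not not B (namely 0, 1) also forces (C and A) or B.
Since the root 0 forces not not B implies ((C and A) or B) and forcing is persistent (monotone upward), every world forces it.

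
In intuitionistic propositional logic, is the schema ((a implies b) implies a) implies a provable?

This is Peirce's law, which is not intuitionistically valid.
A Kripke countermodel: worlds u0, u1; order generated by u0 <= u1; atoms true at each world — u0:{}; u1:{a}.
u0 does not force ((a implies b) implies a) implies a: already at u0 itself, u0 forces (a implies b) implies a but u0 does not force a.
u0 lacks atom a, so u0 does not force a.
So the root u0 does not force the formula.

No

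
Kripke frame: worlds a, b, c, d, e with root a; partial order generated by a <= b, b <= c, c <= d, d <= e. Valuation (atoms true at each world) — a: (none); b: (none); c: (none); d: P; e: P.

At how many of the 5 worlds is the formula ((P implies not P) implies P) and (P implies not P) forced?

0

a: does not force it — a does not force ((P implies not P) implies P) and (P implies not P) since a fails P implies not P.
b: does not force it.
c: does not force it.
d: does not force it.
e: does not force it.
Worlds forcing the formula: { }.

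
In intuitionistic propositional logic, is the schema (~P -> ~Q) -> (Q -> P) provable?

This is the converse of contraposition, which is not intuitionistically valid.
A Kripke countermodel: worlds s0, s1; order generated by s0 <= s1; atoms true at each world — s0:{Q}; s1:{P,Q}.
s0 ||-/- (~P -> ~Q) -> (Q -> P): already at s0 itself, s0 ||- ~P -> ~Q but s0 ||-/- Q -> P.
s0 ||-/- Q -> P: already at s0 itself, s0 ||- Q but s0 ||-/- P.
s0 lacks atom P, so s0 ||-/- P.
So the root s0 does not force the formula.

No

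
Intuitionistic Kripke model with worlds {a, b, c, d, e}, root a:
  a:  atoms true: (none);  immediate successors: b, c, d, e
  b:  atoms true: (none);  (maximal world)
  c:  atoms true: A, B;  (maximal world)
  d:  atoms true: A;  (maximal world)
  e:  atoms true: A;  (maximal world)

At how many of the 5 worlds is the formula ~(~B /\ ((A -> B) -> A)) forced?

a: does not force it — a ||-/- ~(~B /\ ((A -> B) -> A)) since d is accessible from a and d ||- ~B /\ ((A -> B) -> A).
b: forces it.
c: forces it.
d: does not force it — d ||-/- ~(~B /\ ((A -> B) -> A)) since d is accessible from d and d ||- ~B /\ ((A -> B) -> A).
e: does not force it.
Worlds forcing the formula: {b, c}.

2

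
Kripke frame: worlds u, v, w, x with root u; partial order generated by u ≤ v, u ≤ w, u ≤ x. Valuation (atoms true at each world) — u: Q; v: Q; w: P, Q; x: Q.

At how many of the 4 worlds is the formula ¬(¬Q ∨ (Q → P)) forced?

u: does not force it — u ⊮ ¬(¬Q ∨ (Q → P)) since w is accessible from u and w ⊩ ¬Q ∨ (Q → P).
v: forces it.
w: does not force it — w ⊮ ¬(¬Q ∨ (Q → P)) since w is accessible from w and w ⊩ ¬Q ∨ (Q → P).
x: forces it.
Worlds forcing the formula: {v, x}.

2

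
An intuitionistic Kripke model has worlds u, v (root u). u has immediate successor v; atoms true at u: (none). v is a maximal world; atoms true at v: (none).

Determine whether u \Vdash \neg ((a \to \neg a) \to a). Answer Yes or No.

Yes

u \Vdash \neg ((a \to \neg a) \to a): no world accessible from u forces (a \to \neg a) \to a.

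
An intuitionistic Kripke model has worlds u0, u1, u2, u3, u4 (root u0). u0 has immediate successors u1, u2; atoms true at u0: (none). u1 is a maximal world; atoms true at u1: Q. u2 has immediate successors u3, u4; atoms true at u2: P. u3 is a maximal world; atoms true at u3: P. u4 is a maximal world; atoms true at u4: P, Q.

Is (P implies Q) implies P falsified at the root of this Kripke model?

Yes

u0 does not force (P implies Q) implies P: at the accessible world u1, u1 forces P implies Q but u1 does not force P.
u1 lacks atom P, so u1 does not force P.
So the root u0 does not force (P implies Q) implies P; the model is a countermodel.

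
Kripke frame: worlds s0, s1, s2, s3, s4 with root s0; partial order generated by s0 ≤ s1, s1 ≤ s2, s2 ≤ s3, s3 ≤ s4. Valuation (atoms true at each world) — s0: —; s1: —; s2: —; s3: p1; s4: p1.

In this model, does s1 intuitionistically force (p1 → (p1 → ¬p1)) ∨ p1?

s1 ⊮ (p1 → (p1 → ¬p1)) ∨ p1: neither disjunct is forced at s1.
s1 ⊮ p1 → (p1 → ¬p1): at the accessible world s3, s3 ⊩ p1 but s3 ⊮ p1 → ¬p1.
s3 ⊮ p1 → ¬p1: already at s3 itself, s3 ⊩ p1 but s3 ⊮ ¬p1.
s3 ⊮ ¬p1 since s3 is accessible from s3 and s3 ⊩ p1.

No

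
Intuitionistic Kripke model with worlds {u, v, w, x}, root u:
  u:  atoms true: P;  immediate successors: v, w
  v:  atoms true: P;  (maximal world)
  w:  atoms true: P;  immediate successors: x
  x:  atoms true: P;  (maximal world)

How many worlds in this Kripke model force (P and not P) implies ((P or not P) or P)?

4

u: forces it.
v: forces it.
w: forces it.
x: forces it.
Worlds forcing the formula: {u, v, w, x}.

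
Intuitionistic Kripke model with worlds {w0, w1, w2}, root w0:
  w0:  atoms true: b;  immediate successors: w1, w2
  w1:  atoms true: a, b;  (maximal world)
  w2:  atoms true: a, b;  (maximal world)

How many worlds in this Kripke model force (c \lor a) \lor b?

3

w0: forces it.
w1: forces it.
w2: forces it.
Worlds forcing the formula: {w0, w1, w2}.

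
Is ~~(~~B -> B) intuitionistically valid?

Yes

This is the double negation of double-negation elimination, which is intuitionistically derivable.
By Glivenko's theorem the double negation of any classical propositional tautology is intuitionistically provable; ~~B -> B is classically a tautology.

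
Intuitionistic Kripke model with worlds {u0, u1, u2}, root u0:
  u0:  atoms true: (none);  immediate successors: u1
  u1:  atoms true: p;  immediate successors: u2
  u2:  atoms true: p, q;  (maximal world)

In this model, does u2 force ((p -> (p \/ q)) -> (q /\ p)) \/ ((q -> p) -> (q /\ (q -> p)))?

u2 ||- ((p -> (p \/ q)) -> (q /\ p)) \/ ((q -> p) -> (q /\ (q -> p))) via the disjunct (p -> (p \/ q)) -> (q /\ p).

Yes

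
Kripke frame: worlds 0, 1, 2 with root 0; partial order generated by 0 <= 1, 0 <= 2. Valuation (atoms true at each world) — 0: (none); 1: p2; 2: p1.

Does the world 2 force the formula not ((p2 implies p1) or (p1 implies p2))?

2 does not force not ((p2 implies p1) or (p1 implies p2)) since 2 is accessible from 2 and 2 forces (p2 implies p1) or (p1 implies p2).
2 forces (p2 implies p1) or (p1 implies p2) via the disjunct p2 implies p1.

No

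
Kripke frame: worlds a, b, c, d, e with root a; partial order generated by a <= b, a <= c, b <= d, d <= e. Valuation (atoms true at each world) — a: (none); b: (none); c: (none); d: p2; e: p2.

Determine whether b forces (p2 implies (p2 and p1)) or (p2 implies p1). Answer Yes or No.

No

b does not force (p2 implies (p2 and p1)) or (p2 implies p1): neither disjunct is forced at b.
b does not force p2 implies (p2 and p1): at the accessible world d, d forces p2 but d does not force p2 and p1.
d does not force p2 and p1 since d fails p1.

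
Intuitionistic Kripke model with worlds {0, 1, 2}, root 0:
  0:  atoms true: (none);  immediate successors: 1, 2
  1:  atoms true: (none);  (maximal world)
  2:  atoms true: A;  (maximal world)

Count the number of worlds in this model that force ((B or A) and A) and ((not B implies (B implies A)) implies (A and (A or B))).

0: does not force it — 0 does not force ((B or A) and A) and ((not B implies (B implies A)) implies (A and (A or B))) since 0 fails (B or A) and A.
1: does not force it — 1 does not force ((B or A) and A) and ((not B implies (B implies A)) implies (A and (A or B))) since 1 fails (B or A) and A.
2: forces it.
Worlds forcing the formula: {2}.

1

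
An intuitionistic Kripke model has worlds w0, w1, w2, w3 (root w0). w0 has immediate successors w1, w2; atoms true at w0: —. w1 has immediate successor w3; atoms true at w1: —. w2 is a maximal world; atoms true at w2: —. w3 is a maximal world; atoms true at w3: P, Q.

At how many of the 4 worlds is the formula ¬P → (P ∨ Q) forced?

w0: does not force it — w0 ⊮ ¬P → (P ∨ Q): at the accessible world w2, w2 ⊩ ¬P but w2 ⊮ P ∨ Q.
w1: forces it.
w2: does not force it — w2 ⊮ ¬P → (P ∨ Q): already at w2 itself, w2 ⊩ ¬P but w2 ⊮ P ∨ Q.
w3: forces it.
Worlds forcing the formula: {w1, w3}.

2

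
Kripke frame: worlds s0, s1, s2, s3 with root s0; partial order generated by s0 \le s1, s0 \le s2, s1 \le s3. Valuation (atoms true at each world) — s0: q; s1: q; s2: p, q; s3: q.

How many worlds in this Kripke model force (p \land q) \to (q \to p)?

s0: forces it.
s1: forces it.
s2: forces it.
s3: forces it.
Worlds forcing the formula: {s0, s1, s2, s3}.

4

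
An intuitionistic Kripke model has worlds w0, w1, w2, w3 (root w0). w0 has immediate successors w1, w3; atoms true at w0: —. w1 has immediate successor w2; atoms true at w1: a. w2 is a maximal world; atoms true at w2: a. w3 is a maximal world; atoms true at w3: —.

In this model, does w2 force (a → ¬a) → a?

w2 ⊩ (a → ¬a) → a vacuously: no world accessible from w2 forces the antecedent a → ¬a.

Yes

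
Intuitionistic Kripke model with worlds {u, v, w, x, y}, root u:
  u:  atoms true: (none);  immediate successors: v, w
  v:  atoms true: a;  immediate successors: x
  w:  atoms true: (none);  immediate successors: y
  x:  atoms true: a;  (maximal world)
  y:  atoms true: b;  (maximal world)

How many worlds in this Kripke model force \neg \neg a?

u: does not force it — u \nVdash \neg \neg a since w is accessible from u and w \Vdash \neg a.
v: forces it.
w: does not force it — w \nVdash \neg \neg a since w is accessible from w and w \Vdash \neg a.
x: forces it.
y: does not force it — y \nVdash \neg \neg a since y is accessible from y and y \Vdash \neg a.
Worlds forcing the formula: {v, x}.

2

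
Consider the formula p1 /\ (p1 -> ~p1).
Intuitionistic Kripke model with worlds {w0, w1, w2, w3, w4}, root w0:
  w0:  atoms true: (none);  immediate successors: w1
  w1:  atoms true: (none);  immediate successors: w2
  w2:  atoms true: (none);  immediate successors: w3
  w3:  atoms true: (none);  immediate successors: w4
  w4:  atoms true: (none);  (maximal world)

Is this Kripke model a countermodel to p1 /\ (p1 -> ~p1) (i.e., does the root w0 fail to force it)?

w0 ||-/- p1 /\ (p1 -> ~p1) since w0 fails p1.
So the root w0 does not force p1 /\ (p1 -> ~p1); the model is a countermodel.

Yes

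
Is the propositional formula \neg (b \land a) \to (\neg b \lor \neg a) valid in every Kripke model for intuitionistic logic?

This is the constructively invalid direction of De Morgan's law for conjunction, which is not intuitionistically valid.
A Kripke countermodel: worlds 0, 1, 2; order generated by 0 \le 1, 0 \le 2; atoms true at each world — 0:{}; 1:{b}; 2:{a}.
0 \nVdash \neg (b \land a) \to (\neg b \lor \neg a): already at 0 itself, 0 \Vdash \neg (b \land a) but 0 \nVdash \neg b \lor \neg a.
0 \nVdash \neg b \lor \neg a: neither disjunct is forced at 0.
0 \nVdash \neg b since 1 is accessible from 0 and 1 \Vdash b.
So the root 0 does not force the formula.

No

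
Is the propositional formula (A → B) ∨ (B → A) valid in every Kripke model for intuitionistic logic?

No

This is the Gödel–Dummett linearity axiom, which is not intuitionistically valid.
A Kripke countermodel: worlds 0, 1, 2; order generated by 0 ≤ 1, 0 ≤ 2; atoms true at each world — 0:{}; 1:{A}; 2:{B}.
0 ⊮ (A → B) ∨ (B → A): neither disjunct is forced at 0.
0 ⊮ A → B: at the accessible world 1, 1 ⊩ A but 1 ⊮ B.
1 lacks atom B, so 1 ⊮ B.
So the root 0 does not force the formula.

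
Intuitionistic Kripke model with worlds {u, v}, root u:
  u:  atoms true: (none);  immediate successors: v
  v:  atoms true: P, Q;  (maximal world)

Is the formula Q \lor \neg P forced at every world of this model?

Not every world: u \nVdash Q \lor \neg P.
u \nVdash Q \lor \neg P: neither disjunct is forced at u.
u lacks atom Q, so u \nVdash Q.

No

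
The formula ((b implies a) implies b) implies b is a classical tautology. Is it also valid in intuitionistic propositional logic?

No

This is Peirce's law, which is not intuitionistically valid.
A Kripke countermodel: worlds u, v; order generated by u <= v; atoms true at each world — u:{}; v:{b}.
u does not force ((b implies a) implies b) implies b: already at u itself, u forces (b implies a) implies b but u does not force b.
u lacks atom b, so u does not force b.
So the root u does not force the formula.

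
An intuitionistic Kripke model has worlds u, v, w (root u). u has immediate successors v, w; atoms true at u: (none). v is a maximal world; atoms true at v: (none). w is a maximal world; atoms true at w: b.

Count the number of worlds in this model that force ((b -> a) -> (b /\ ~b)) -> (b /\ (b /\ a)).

u: does not force it — u ||-/- ((b -> a) -> (b /\ ~b)) -> (b /\ (b /\ a)): at the accessible world w, w ||- (b -> a) -> (b /\ ~b) but w ||-/- b /\ (b /\ a).
v: forces it.
w: does not force it — w ||-/- ((b -> a) -> (b /\ ~b)) -> (b /\ (b /\ a)): already at w itself, w ||- (b -> a) -> (b /\ ~b) but w ||-/- b /\ (b /\ a).
Worlds forcing the formula: {v}.

1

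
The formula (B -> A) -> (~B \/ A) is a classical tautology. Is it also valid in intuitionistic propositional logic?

No

This is the material-implication-as-disjunction principle, which is not intuitionistically valid.
A Kripke countermodel: worlds u, v; order generated by u <= v; atoms true at each world — u:{}; v:{A,B}.
u ||-/- (B -> A) -> (~B \/ A): already at u itself, u ||- B -> A but u ||-/- ~B \/ A.
u ||-/- ~B \/ A: neither disjunct is forced at u.
u ||-/- ~B since v is accessible from u and v ||- B.
So the root u does not force the formula.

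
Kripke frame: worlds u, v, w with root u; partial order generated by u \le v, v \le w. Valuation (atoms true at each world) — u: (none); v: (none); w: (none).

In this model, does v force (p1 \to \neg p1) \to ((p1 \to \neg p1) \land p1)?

v \nVdash (p1 \to \neg p1) \to ((p1 \to \neg p1) \land p1): already at v itself, v \Vdash p1 \to \neg p1 but v \nVdash (p1 \to \neg p1) \land p1.
v \nVdash (p1 \to \neg p1) \land p1 since v fails p1.

No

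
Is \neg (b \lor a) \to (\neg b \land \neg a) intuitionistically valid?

Yes

This is a constructively valid De Morgan direction (negated disjunction to conjunction of negations), which is intuitionistically derivable.
From \neg (b \lor a): if b held then b \lor a would, contradiction — so \neg b; similarly \neg a.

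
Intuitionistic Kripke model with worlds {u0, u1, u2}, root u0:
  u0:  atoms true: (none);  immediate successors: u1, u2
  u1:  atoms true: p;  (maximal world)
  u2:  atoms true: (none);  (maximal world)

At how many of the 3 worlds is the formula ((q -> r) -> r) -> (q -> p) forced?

3

u0: forces it.
u1: forces it.
u2: forces it.
Worlds forcing the formula: {u0, u1, u2}.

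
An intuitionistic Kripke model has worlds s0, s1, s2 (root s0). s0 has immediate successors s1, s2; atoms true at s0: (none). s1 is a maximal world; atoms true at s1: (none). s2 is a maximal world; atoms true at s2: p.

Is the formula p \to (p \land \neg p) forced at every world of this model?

Not every world: s0 \nVdash p \to (p \land \neg p).
s0 \nVdash p \to (p \land \neg p): at the accessible world s2, s2 \Vdash p but s2 \nVdash p \land \neg p.
s2 \nVdash p \land \neg p since s2 fails \neg p.

No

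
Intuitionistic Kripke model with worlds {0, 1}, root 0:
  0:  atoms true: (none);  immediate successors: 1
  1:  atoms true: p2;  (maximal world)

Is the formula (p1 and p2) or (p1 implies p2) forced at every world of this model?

0 forces (p1 and p2) or (p1 implies p2) via the disjunct p1 implies p2.
Since the root 0 forces (p1 and p2) or (p1 implies p2) and forcing is persistent (monotone upward), every world forces it.

Yes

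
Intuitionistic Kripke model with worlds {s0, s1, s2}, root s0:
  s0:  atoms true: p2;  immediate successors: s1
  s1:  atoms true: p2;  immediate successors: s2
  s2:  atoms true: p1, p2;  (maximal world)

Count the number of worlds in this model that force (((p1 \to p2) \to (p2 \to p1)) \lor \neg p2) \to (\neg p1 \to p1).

s0: forces it.
s1: forces it.
s2: forces it.
Worlds forcing the formula: {s0, s1, s2}.

3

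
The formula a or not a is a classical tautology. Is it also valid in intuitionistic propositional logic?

No

This is the law of excluded middle, which is not intuitionistically valid.
A Kripke countermodel: worlds u0, u1; order generated by u0 <= u1; atoms true at each world — u0:{}; u1:{a}.
u0 does not force a or not a: neither disjunct is forced at u0.
u0 lacks atom a, so u0 does not force a.
So the root u0 does not force the formula.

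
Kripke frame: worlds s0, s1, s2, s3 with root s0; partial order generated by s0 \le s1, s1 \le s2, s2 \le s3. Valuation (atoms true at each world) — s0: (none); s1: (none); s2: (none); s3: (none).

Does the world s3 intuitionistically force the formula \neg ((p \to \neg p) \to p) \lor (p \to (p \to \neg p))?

Yes

s3 \Vdash \neg ((p \to \neg p) \to p) \lor (p \to (p \to \neg p)) via the disjunct \neg ((p \to \neg p) \to p).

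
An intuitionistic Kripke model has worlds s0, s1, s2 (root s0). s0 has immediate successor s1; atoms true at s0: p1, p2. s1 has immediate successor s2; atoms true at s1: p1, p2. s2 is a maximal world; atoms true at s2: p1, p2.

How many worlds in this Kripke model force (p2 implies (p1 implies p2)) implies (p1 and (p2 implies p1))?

3

s0: forces it.
s1: forces it.
s2: forces it.
Worlds forcing the formula: {s0, s1, s2}.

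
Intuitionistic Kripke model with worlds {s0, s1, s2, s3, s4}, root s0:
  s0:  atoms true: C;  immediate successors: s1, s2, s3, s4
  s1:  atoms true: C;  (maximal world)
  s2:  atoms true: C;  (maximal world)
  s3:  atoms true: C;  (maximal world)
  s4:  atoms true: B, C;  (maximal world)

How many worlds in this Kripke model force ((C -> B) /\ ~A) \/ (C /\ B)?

s0: does not force it — s0 ||-/- ((C -> B) /\ ~A) \/ (C /\ B): neither disjunct is forced at s0.
s1: does not force it — s1 ||-/- ((C -> B) /\ ~A) \/ (C /\ B): neither disjunct is forced at s1.
s2: does not force it — s2 ||-/- ((C -> B) /\ ~A) \/ (C /\ B): neither disjunct is forced at s2.
s3: does not force it.
s4: forces it.
Worlds forcing the formula: {s4}.

1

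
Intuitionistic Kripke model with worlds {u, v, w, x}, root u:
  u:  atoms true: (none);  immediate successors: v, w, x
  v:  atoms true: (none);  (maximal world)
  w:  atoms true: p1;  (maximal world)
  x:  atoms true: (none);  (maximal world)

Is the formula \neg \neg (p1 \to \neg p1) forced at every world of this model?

No

Not every world: u \nVdash \neg \neg (p1 \to \neg p1).
u \nVdash \neg \neg (p1 \to \neg p1) since w is accessible from u and w \Vdash \neg (p1 \to \neg p1).
w \Vdash \neg (p1 \to \neg p1): no world accessible from w forces p1 \to \neg p1.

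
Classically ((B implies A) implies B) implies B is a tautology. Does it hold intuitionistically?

No

This is Peirce's law, which is not intuitionistically valid.
A Kripke countermodel: worlds w0, w1; order generated by w0 <= w1; atoms true at each world — w0:{}; w1:{B}.
w0 does not force ((B implies A) implies B) implies B: already at w0 itself, w0 forces (B implies A) implies B but w0 does not force B.
w0 lacks atom B, so w0 does not force B.
So the root w0 does not force the formula.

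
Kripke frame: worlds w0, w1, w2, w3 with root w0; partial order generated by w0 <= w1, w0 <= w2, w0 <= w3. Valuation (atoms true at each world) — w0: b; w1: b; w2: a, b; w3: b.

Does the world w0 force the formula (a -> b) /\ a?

No

w0 ||-/- (a -> b) /\ a since w0 fails a.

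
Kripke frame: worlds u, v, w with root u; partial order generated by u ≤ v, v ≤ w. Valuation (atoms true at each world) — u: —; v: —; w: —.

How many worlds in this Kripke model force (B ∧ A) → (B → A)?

u: forces it.
v: forces it.
w: forces it.
Worlds forcing the formula: {u, v, w}.

3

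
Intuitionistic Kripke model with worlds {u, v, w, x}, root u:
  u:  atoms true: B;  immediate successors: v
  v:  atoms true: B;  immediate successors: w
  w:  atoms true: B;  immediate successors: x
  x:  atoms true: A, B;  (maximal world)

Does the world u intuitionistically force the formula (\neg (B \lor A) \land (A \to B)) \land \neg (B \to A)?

No

u \nVdash (\neg (B \lor A) \land (A \to B)) \land \neg (B \to A) since u fails \neg (B \lor A) \land (A \to B).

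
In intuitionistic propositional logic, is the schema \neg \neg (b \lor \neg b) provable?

Yes

This is the double negation of excluded middle, which is intuitionistically derivable.
Assuming \neg (b \lor \neg b): from b we'd get b \lor \neg b, so \neg b; but then b \lor \neg b again — contradiction. Hence \neg \neg (b \lor \neg b).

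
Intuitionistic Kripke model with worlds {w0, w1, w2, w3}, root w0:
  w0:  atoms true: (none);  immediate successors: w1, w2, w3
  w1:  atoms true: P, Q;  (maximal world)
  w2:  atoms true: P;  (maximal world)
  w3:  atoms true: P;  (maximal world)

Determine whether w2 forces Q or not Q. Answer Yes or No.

Yes

w2 forces Q or not Q via the disjunct not Q.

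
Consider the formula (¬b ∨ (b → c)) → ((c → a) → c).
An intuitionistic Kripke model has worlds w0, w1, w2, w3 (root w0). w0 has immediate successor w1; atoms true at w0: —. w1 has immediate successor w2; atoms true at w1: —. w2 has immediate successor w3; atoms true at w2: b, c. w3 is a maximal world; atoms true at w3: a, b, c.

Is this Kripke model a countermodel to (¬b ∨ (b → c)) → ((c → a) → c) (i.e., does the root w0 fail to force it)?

w0 ⊩ (¬b ∨ (b → c)) → ((c → a) → c): every world accessible from w0 that forces ¬b ∨ (b → c) (namely w0, w1, w2, w3) also forces (c → a) → c.
So the root w0 forces (¬b ∨ (b → c)) → ((c → a) → c); the model is not a countermodel.

No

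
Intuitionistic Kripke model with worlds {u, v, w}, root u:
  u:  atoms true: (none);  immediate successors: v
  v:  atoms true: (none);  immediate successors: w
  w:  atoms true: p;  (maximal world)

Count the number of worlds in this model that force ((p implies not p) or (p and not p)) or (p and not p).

u: does not force it — u does not force ((p implies not p) or (p and not p)) or (p and not p): neither disjunct is forced at u.
v: does not force it — v does not force ((p implies not p) or (p and not p)) or (p and not p): neither disjunct is forced at v.
w: does not force it — w does not force ((p implies not p) or (p and not p)) or (p and not p): neither disjunct is forced at w.
Worlds forcing the formula: { }.

0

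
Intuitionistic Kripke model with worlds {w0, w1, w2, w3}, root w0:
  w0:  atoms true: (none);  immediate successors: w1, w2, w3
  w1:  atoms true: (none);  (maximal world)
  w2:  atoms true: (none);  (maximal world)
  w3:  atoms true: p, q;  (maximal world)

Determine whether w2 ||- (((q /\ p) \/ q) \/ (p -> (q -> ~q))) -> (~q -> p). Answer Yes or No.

No

w2 ||-/- (((q /\ p) \/ q) \/ (p -> (q -> ~q))) -> (~q -> p): already at w2 itself, w2 ||- ((q /\ p) \/ q) \/ (p -> (q -> ~q)) but w2 ||-/- ~q -> p.
w2 ||-/- ~q -> p: already at w2 itself, w2 ||- ~q but w2 ||-/- p.
w2 lacks atom p, so w2 ||-/- p.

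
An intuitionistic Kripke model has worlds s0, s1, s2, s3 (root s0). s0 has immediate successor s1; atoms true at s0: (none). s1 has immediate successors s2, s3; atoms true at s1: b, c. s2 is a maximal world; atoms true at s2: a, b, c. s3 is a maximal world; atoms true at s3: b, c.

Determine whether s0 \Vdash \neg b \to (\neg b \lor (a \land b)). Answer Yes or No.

Yes

s0 \Vdash \neg b \to (\neg b \lor (a \land b)) vacuously: no world accessible from s0 forces the antecedent \neg b.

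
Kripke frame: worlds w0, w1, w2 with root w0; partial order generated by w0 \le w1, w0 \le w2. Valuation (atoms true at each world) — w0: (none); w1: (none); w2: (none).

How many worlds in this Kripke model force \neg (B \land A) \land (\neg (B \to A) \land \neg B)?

0

w0: does not force it — w0 \nVdash \neg (B \land A) \land (\neg (B \to A) \land \neg B) since w0 fails \neg (B \to A) \land \neg B.
w1: does not force it — w1 \nVdash \neg (B \land A) \land (\neg (B \to A) \land \neg B) since w1 fails \neg (B \to A) \land \neg B.
w2: does not force it.
Worlds forcing the formula: { }.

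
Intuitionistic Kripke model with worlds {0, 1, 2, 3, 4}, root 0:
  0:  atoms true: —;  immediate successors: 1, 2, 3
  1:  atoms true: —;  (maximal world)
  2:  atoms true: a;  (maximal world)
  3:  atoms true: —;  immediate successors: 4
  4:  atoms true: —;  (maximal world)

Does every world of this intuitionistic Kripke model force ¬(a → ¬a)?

Not every world: 0 ⊮ ¬(a → ¬a).
0 ⊮ ¬(a → ¬a) since 1 is accessible from 0 and 1 ⊩ a → ¬a.
1 ⊩ a → ¬a vacuously: no world accessible from 1 forces the antecedent a.

No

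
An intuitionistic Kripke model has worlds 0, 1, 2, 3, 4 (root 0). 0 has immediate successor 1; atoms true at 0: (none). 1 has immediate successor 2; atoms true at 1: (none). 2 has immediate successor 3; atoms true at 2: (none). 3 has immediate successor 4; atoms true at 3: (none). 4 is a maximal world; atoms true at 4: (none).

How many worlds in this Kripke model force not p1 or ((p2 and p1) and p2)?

0: forces it.
1: forces it.
2: forces it.
3: forces it.
4: forces it.
Worlds forcing the formula: {0, 1, 2, 3, 4}.

5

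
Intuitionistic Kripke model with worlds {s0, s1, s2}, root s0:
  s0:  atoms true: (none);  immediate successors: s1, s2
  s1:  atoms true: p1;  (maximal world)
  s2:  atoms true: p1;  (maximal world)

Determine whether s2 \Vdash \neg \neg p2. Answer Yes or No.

No

s2 \nVdash \neg \neg p2 since s2 is accessible from s2 and s2 \Vdash \neg p2.
s2 \Vdash \neg p2: no world accessible from s2 forces p2.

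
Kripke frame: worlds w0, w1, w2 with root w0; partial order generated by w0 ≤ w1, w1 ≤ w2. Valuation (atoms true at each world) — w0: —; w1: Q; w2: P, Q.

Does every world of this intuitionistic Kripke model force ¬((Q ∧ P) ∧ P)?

No

Not every world: w0 ⊮ ¬((Q ∧ P) ∧ P).
w0 ⊮ ¬((Q ∧ P) ∧ P) since w2 is accessible from w0 and w2 ⊩ (Q ∧ P) ∧ P.
w2 ⊩ (Q ∧ P) ∧ P since w2 forces both conjuncts.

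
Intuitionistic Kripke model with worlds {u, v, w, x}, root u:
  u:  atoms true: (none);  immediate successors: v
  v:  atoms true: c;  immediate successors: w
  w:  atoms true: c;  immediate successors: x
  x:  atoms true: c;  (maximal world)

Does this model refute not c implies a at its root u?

No

u forces not c implies a vacuously: no world accessible from u forces the antecedent not c.
So the root u forces not c implies a; the model is not a countermodel.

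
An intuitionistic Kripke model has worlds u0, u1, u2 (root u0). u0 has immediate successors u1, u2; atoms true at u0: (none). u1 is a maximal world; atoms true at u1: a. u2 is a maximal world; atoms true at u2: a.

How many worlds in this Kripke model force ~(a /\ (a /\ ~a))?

u0: forces it.
u1: forces it.
u2: forces it.
Worlds forcing the formula: {u0, u1, u2}.

3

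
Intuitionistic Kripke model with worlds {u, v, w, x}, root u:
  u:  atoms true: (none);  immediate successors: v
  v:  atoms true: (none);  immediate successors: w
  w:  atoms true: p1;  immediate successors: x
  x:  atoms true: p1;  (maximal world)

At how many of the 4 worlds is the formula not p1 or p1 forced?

2

u: does not force it — u does not force not p1 or p1: neither disjunct is forced at u.
v: does not force it — v does not force not p1 or p1: neither disjunct is forced at v.
w: forces it.
x: forces it.
Worlds forcing the formula: {w, x}.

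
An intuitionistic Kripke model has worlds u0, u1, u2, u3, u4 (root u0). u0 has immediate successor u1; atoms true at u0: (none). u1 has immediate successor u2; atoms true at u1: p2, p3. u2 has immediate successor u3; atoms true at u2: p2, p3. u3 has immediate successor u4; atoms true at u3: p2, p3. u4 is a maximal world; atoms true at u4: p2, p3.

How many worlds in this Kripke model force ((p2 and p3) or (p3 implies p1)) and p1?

0

u0: does not force it — u0 does not force ((p2 and p3) or (p3 implies p1)) and p1 since u0 fails (p2 and p3) or (p3 implies p1).
u1: does not force it — u1 does not force ((p2 and p3) or (p3 implies p1)) and p1 since u1 fails p1.
u2: does not force it.
u3: does not force it.
u4: does not force it.
Worlds forcing the formula: { }.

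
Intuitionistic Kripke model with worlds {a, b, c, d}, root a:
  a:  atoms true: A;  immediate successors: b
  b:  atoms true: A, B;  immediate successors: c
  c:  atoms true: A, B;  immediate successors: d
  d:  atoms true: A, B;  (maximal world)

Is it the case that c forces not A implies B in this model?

c forces not A implies B vacuously: no world accessible from c forces the antecedent not A.

Yes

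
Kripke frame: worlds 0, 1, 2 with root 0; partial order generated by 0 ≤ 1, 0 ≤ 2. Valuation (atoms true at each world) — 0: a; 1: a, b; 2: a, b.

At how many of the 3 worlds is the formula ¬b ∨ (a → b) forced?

2

0: does not force it — 0 ⊮ ¬b ∨ (a → b): neither disjunct is forced at 0.
1: forces it.
2: forces it.
Worlds forcing the formula: {1, 2}.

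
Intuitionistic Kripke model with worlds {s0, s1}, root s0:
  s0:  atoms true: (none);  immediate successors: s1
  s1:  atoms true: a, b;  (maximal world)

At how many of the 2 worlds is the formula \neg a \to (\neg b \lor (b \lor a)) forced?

s0: forces it.
s1: forces it.
Worlds forcing the formula: {s0, s1}.

2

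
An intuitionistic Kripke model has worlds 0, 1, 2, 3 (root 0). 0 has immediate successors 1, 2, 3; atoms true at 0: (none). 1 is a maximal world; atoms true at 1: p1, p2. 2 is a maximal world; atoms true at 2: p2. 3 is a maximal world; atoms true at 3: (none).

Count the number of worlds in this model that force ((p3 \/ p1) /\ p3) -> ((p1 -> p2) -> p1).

4

0: forces it.
1: forces it.
2: forces it.
3: forces it.
Worlds forcing the formula: {0, 1, 2, 3}.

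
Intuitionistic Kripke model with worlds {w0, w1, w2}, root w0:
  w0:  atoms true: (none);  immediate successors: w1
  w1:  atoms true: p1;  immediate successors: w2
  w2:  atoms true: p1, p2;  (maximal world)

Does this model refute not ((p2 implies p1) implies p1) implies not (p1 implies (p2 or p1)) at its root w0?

No

w0 forces not ((p2 implies p1) implies p1) implies not (p1 implies (p2 or p1)) vacuously: no world accessible from w0 forces the antecedent not ((p2 implies p1) implies p1).
So the root w0 forces not ((p2 implies p1) implies p1) implies not (p1 implies (p2 or p1)); the model is not a countermodel.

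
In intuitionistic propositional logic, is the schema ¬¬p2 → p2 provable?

This is double-negation elimination, which is not intuitionistically valid.
A Kripke countermodel: worlds s0, s1; order generated by s0 ≤ s1; atoms true at each world — s0:{}; s1:{p2}.
s0 ⊮ ¬¬p2 → p2: already at s0 itself, s0 ⊩ ¬¬p2 but s0 ⊮ p2.
s0 lacks atom p2, so s0 ⊮ p2.
So the root s0 does not force the formula.

No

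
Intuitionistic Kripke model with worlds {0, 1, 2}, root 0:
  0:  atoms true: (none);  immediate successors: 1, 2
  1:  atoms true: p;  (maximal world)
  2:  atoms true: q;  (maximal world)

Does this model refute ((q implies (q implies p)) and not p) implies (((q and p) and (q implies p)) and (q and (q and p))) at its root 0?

No

0 forces ((q implies (q implies p)) and not p) implies (((q and p) and (q implies p)) and (q and (q and p))) vacuously: no world accessible from 0 forces the antecedent (q implies (q implies p)) and not p.
So the root 0 forces ((q implies (q implies p)) and not p) implies (((q and p) and (q implies p)) and (q and (q and p))); the model is not a countermodel.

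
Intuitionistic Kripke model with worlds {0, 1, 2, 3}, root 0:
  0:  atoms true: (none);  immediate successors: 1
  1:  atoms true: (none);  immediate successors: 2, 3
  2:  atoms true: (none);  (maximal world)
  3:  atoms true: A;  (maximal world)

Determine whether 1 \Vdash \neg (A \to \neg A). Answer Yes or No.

1 \nVdash \neg (A \to \neg A) since 2 is accessible from 1 and 2 \Vdash A \to \neg A.
2 \Vdash A \to \neg A vacuously: no world accessible from 2 forces the antecedent A.

No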